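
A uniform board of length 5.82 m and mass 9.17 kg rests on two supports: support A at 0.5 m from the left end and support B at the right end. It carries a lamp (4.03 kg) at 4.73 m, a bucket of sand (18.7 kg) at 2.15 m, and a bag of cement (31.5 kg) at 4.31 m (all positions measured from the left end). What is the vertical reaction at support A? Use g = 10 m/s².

About support B:
Beam weight: 9.17 × 10 = 91.7 N down at 2.91 m → arm 2.91 m, τ = 91.7 × 2.91 = 266.8 N·m counterclockwise.
Lamp: 4.03 × 10 = 40.3 N down at 4.73 m → arm 1.09 m, τ = 40.3 × 1.09 = 43.93 N·m counterclockwise.
Bucket of sand: 18.7 × 10 = 187 N down at 2.15 m → arm 3.67 m, τ = 187 × 3.67 = 686.3 N·m counterclockwise.
Bag of cement: 31.5 × 10 = 315 N down at 4.31 m → arm 1.51 m, τ = 315 × 1.51 = 475.6 N·m counterclockwise.
Net load moment about support B = 1473 N·m counterclockwise.
Reaction R at support A is upward at 0.5 m, arm 5.32 m → moment R × 5.32 clockwise.
Setting net torque to zero: R × 5.32 = 1473 → R = 277 N.

R_A ≈ 277 N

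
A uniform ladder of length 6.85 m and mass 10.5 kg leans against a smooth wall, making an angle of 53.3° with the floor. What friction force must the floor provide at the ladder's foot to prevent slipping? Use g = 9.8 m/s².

f ≈ 38.3 N

Take moments about the foot of the ladder.
Ladder weight 10.5×9.8 = 102.9 N acts at 3.425 m along the ladder; its horizontal arm is 3.425·cos53.3° = 2.047 m → τ = 210.6 N·m clockwise.
Wall normal N acts horizontally at the top; its moment arm is the height L sinθ = 6.85·sin53.3° = 5.492 m, counterclockwise.
Balancing moments: N × 5.492 = 210.6, giving N = 38.3 N.
ΣFx = 0: friction at the foot balances the wall's push, so f = N_wall = 38.3 N.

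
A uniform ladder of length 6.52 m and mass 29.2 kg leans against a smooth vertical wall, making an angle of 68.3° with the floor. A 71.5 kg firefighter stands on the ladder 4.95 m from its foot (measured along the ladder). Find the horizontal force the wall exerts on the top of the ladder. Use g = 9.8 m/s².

Take moments about the foot of the ladder.
Ladder weight 29.2×9.8 = 286.2 N acts at 3.26 m along the ladder; its horizontal arm is 3.26·cos68.3° = 1.205 m → τ = 344.9 N·m clockwise.
Firefighter: 71.5×9.8 = 700.7 N at 4.95 m → arm 1.83 m → τ = 1282 N·m clockwise.
Wall normal N acts horizontally at the top; its moment arm is the height L sinθ = 6.52·sin68.3° = 6.058 m, counterclockwise.
Setting net torque to zero: N × 6.058 = 1627 → N = 269 N.

N_wall ≈ 269 N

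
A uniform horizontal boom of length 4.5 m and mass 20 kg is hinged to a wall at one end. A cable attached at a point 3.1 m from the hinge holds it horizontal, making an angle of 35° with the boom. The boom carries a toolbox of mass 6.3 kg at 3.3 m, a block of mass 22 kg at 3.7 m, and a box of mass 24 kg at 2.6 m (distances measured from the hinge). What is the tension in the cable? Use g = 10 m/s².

Choose the hinge as the axis so the unknown hinge reaction has zero arm there.
Beam weight: 20 × 10 = 200 N down at 2.25 m → arm 2.25 m, τ = 200 × 2.25 = 450 N·m clockwise.
Toolbox: 6.3 × 10 = 63 N down at 3.3 m → arm 3.3 m, τ = 63 × 3.3 = 207.9 N·m clockwise.
Block: 22 × 10 = 220 N down at 3.7 m → arm 3.7 m, τ = 220 × 3.7 = 814 N·m clockwise.
Box: 24 × 10 = 240 N down at 2.6 m → arm 2.6 m, τ = 240 × 2.6 = 624 N·m clockwise.
Total clockwise load moment = 2096 N·m.
The cable tension T acts at 3.1 m; only its component perpendicular to the boom, T sinθ, produces torque. sin 35° = 0.5736.
Στ = 0 ⇒ T × 3.1 × 0.5736 = 2096 ⇒ T = 2096 / 1.778 = 1180 N.

T ≈ 1180 N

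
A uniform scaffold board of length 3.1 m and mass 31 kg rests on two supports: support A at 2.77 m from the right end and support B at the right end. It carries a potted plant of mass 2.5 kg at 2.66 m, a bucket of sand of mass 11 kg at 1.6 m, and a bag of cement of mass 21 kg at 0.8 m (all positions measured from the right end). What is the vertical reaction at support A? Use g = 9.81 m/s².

R_A ≈ 316 N

About support B:
Beam weight: 31 × 9.81 = 304.1 N down at 1.55 m → arm 1.55 m, τ = 304.1 × 1.55 = 471.4 N·m counterclockwise.
Potted plant: 2.5 × 9.81 = 24.53 N down at 2.66 m → arm 2.66 m, τ = 24.53 × 2.66 = 65.25 N·m counterclockwise.
Bucket of sand: 11 × 9.81 = 107.9 N down at 1.6 m → arm 1.6 m, τ = 107.9 × 1.6 = 172.6 N·m counterclockwise.
Bag of cement: 21 × 9.81 = 206 N down at 0.8 m → arm 0.8 m, τ = 206 × 0.8 = 164.8 N·m counterclockwise.
Net load moment about support B = 874 N·m counterclockwise.
Reaction R at support A is upward at 2.77 m, arm 2.77 m → moment R × 2.77 clockwise.
Balancing moments: R × 2.77 = 874, giving R = 316 N.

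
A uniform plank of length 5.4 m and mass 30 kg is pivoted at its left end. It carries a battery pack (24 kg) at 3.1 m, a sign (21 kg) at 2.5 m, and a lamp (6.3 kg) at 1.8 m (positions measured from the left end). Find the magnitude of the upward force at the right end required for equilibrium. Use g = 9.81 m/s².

Choose the left end as the axis so the unknown pivot reaction has zero arm there.
Beam weight: 30 × 9.81 = 294.3 N down at 2.7 m → arm 2.7 m, τ = 294.3 × 2.7 = 794.6 N·m clockwise.
Battery pack: 24 × 9.81 = 235.4 N down at 3.1 m → arm 3.1 m, τ = 235.4 × 3.1 = 729.7 N·m clockwise.
Sign: 21 × 9.81 = 206 N down at 2.5 m → arm 2.5 m, τ = 206 × 2.5 = 515 N·m clockwise.
Lamp: 6.3 × 9.81 = 61.8 N down at 1.8 m → arm 1.8 m, τ = 61.8 × 1.8 = 111.2 N·m clockwise.
Net moment of the loads = 2150 N·m clockwise.
The upward force F acts at the right end, arm 5.4 m, giving F × 5.4 counterclockwise.
For rotational equilibrium, F × 5.4 = 2150, so F = 2150 / 5.4 = 398 N.

F ≈ 398 N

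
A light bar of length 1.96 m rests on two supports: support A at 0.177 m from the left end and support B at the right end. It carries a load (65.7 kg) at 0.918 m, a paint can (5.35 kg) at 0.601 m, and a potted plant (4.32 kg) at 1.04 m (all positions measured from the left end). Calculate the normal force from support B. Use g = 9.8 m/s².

R_B ≈ 301 N

Choose support A as the axis so its reaction then has zero moment arm.
Load: 65.7 × 9.8 = 643.9 N down at 0.918 m → arm 0.741 m, τ = 643.9 × 0.741 = 477.1 N·m clockwise.
Paint can: 5.35 × 9.8 = 52.43 N down at 0.601 m → arm 0.424 m, τ = 52.43 × 0.424 = 22.23 N·m clockwise.
Potted plant: 4.32 × 9.8 = 42.34 N down at 1.04 m → arm 0.863 m, τ = 42.34 × 0.863 = 36.54 N·m clockwise.
Net load moment about support A = 535.9 N·m clockwise.
Reaction R at support B is upward at 1.96 m, arm 1.783 m → moment R × 1.783 counterclockwise.
Balancing moments: R × 1.783 = 535.9, giving R = 301 N.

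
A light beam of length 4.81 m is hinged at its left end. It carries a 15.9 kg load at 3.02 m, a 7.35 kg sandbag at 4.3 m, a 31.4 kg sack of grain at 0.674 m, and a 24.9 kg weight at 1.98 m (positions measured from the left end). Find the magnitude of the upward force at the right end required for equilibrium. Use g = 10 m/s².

F ≈ 312 N

Take moments about the left end.
Load: 15.9 × 10 = 159 N down at 3.02 m → arm 3.02 m, τ = 159 × 3.02 = 480.2 N·m clockwise.
Sandbag: 7.35 × 10 = 73.5 N down at 4.3 m → arm 4.3 m, τ = 73.5 × 4.3 = 316.1 N·m clockwise.
Sack of grain: 31.4 × 10 = 314 N down at 0.674 m → arm 0.674 m, τ = 314 × 0.674 = 211.6 N·m clockwise.
Weight: 24.9 × 10 = 249 N down at 1.98 m → arm 1.98 m, τ = 249 × 1.98 = 493 N·m clockwise.
Net moment of the loads = 1501 N·m clockwise.
The upward force F acts at the right end, arm 4.81 m, giving F × 4.81 counterclockwise.
Στ = 0 ⇒ F × 4.81 = 1501 ⇒ F = 1501 / 4.81 = 312 N.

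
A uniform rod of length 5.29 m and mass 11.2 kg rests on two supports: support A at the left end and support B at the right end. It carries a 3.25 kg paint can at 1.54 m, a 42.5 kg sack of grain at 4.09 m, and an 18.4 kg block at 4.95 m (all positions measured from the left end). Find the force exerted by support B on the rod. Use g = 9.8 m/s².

Take moments about support A.
Beam weight: 11.2 × 9.8 = 109.8 N down at 2.645 m → arm 2.645 m, τ = 109.8 × 2.645 = 290.4 N·m clockwise.
Paint can: 3.25 × 9.8 = 31.85 N down at 1.54 m → arm 1.54 m, τ = 31.85 × 1.54 = 49.05 N·m clockwise.
Sack of grain: 42.5 × 9.8 = 416.5 N down at 4.09 m → arm 4.09 m, τ = 416.5 × 4.09 = 1703 N·m clockwise.
Block: 18.4 × 9.8 = 180.3 N down at 4.95 m → arm 4.95 m, τ = 180.3 × 4.95 = 892.5 N·m clockwise.
Net load moment about support A = 2935 N·m clockwise.
Reaction R at support B is upward at 5.29 m, arm 5.29 m → moment R × 5.29 counterclockwise.
Balancing moments: R × 5.29 = 2935, giving R = 555 N.

R_B ≈ 555 N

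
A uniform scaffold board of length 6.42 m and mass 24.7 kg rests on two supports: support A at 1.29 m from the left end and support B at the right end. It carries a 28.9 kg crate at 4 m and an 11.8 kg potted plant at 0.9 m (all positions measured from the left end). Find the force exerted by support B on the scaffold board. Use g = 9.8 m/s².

R_B ≈ 231 N

Take moments about support A.
Beam weight: 24.7 × 9.8 = 242.1 N down at 3.21 m → arm 1.92 m, τ = 242.1 × 1.92 = 464.8 N·m clockwise.
Crate: 28.9 × 9.8 = 283.2 N down at 4 m → arm 2.71 m, τ = 283.2 × 2.71 = 767.5 N·m clockwise.
Potted plant: 11.8 × 9.8 = 115.6 N down at 0.9 m → arm 0.39 m, τ = 115.6 × 0.39 = 45.08 N·m counterclockwise.
Net load moment about support A = 1187 N·m clockwise.
Reaction R at support B is upward at 6.42 m, arm 5.13 m → moment R × 5.13 counterclockwise.
Setting net torque to zero: R × 5.13 = 1187 → R = 231 N.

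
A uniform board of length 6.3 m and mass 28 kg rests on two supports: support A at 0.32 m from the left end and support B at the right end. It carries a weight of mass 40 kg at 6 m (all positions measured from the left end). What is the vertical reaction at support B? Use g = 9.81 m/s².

R_B ≈ 503 N

Choose support A as the axis so its reaction then has zero moment arm.
Beam weight: 28 × 9.81 = 274.7 N down at 3.15 m → arm 2.83 m, τ = 274.7 × 2.83 = 777.4 N·m clockwise.
Weight: 40 × 9.81 = 392.4 N down at 6 m → arm 5.68 m, τ = 392.4 × 5.68 = 2229 N·m clockwise.
Net load moment about support A = 3006 N·m clockwise.
Reaction R at support B is upward at 6.3 m, arm 5.98 m → moment R × 5.98 counterclockwise.
Balancing moments: R × 5.98 = 3006, giving R = 503 N.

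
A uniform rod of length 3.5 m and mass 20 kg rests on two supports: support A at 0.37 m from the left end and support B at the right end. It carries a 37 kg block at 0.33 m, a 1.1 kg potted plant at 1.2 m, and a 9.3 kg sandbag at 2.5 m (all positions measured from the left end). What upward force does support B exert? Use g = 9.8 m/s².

Choose support A as the axis so its reaction then has zero moment arm.
Beam weight: 20 × 9.8 = 196 N down at 1.75 m → arm 1.38 m, τ = 196 × 1.38 = 270.5 N·m clockwise.
Block: 37 × 9.8 = 362.6 N down at 0.33 m → arm 0.04 m, τ = 362.6 × 0.04 = 14.5 N·m counterclockwise.
Potted plant: 1.1 × 9.8 = 10.78 N down at 1.2 m → arm 0.83 m, τ = 10.78 × 0.83 = 8.947 N·m clockwise.
Sandbag: 9.3 × 9.8 = 91.14 N down at 2.5 m → arm 2.13 m, τ = 91.14 × 2.13 = 194.1 N·m clockwise.
Net load moment about support A = 459 N·m clockwise.
Reaction R at support B is upward at 3.5 m, arm 3.13 m → moment R × 3.13 counterclockwise.
For rotational equilibrium, R × 3.13 = 459, so R = 147 N.

R_B ≈ 147 N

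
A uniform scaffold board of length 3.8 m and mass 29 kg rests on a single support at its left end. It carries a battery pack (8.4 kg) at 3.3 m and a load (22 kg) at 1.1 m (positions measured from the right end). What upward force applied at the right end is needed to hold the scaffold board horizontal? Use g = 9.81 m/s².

F ≈ 306 N

Choose the left end as the axis so the unknown pivot reaction has zero arm there.
Beam weight: 29 × 9.81 = 284.5 N down at 1.9 m → arm 1.9 m, τ = 284.5 × 1.9 = 540.5 N·m clockwise.
Battery pack: 8.4 × 9.81 = 82.4 N down at 3.3 m → arm 0.5 m, τ = 82.4 × 0.5 = 41.2 N·m clockwise.
Load: 22 × 9.81 = 215.8 N down at 1.1 m → arm 2.7 m, τ = 215.8 × 2.7 = 582.7 N·m clockwise.
Net moment of the loads = 1164 N·m clockwise.
The upward force F acts at the right end, arm 3.8 m, giving F × 3.8 counterclockwise.
Στ = 0 ⇒ F × 3.8 = 1164 ⇒ F = 1164 / 3.8 = 306 N.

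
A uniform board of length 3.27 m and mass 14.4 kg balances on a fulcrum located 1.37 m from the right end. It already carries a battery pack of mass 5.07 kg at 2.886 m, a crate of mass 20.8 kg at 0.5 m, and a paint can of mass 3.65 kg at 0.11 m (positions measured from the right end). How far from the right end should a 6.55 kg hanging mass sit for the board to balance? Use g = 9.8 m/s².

x ≈ 3.08 m from the right end

Choose the fulcrum (at 1.37 m from the right end) as the axis so the support reaction has zero arm there.
Beam weight: 14.4 × 9.8 = 141.1 N down at 1.635 m → arm 0.265 m, τ = 141.1 × 0.265 = 37.39 N·m counterclockwise.
Battery pack: 5.07 × 9.8 = 49.69 N down at 2.886 m → arm 1.516 m, τ = 49.69 × 1.516 = 75.33 N·m counterclockwise.
Crate: 20.8 × 9.8 = 203.8 N down at 0.5 m → arm 0.87 m, τ = 203.8 × 0.87 = 177.3 N·m clockwise.
Paint can: 3.65 × 9.8 = 35.77 N down at 0.11 m → arm 1.26 m, τ = 35.77 × 1.26 = 45.07 N·m clockwise.
Net moment of existing loads = 109.7 N·m clockwise.
The hanging mass weighs 6.55 × 9.8 = 64.19 N and must supply an equal counterclockwise moment, so its lever arm about the fulcrum is 109.7 / 64.19 = 1.71 m.
That puts it at 1.37 + 1.71 = 3.08 m from the right end.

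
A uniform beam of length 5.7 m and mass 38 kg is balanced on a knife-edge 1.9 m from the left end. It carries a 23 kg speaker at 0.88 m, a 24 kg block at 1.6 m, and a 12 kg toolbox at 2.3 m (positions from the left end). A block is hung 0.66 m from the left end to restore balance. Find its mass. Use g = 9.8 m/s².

Choose the knife-edge (at 1.9 m from the left end) as the axis so the support reaction has zero arm there.
Beam weight: 38 × 9.8 = 372.4 N down at 2.85 m → arm 0.95 m, τ = 372.4 × 0.95 = 353.8 N·m clockwise.
Speaker: 23 × 9.8 = 225.4 N down at 0.88 m → arm 1.02 m, τ = 225.4 × 1.02 = 229.9 N·m counterclockwise.
Block: 24 × 9.8 = 235.2 N down at 1.6 m → arm 0.3 m, τ = 235.2 × 0.3 = 70.56 N·m counterclockwise.
Toolbox: 12 × 9.8 = 117.6 N down at 2.3 m → arm 0.4 m, τ = 117.6 × 0.4 = 47.04 N·m clockwise.
Net moment of known loads = 100.4 N·m clockwise.
An unknown mass m at 0.66 m has arm 1.24 m; its moment is m·g·1.24 counterclockwise.
Balancing moments: m × 9.8 × 1.24 = 100.4, giving m = 100.4 / (9.8 × 1.24) = 8.26 kg.

m ≈ 8.26 kg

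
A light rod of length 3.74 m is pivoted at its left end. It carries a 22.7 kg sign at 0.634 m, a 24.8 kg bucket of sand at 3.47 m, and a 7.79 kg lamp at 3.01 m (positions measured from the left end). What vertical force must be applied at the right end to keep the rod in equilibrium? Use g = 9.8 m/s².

F ≈ 325 N

Take moments about the left end.
Sign: 22.7 × 9.8 = 222.5 N down at 0.634 m → arm 0.634 m, τ = 222.5 × 0.634 = 141.1 N·m clockwise.
Bucket of sand: 24.8 × 9.8 = 243 N down at 3.47 m → arm 3.47 m, τ = 243 × 3.47 = 843.2 N·m clockwise.
Lamp: 7.79 × 9.8 = 76.34 N down at 3.01 m → arm 3.01 m, τ = 76.34 × 3.01 = 229.8 N·m clockwise.
Net moment of the loads = 1214 N·m clockwise.
The upward force F acts at the right end, arm 3.74 m, giving F × 3.74 counterclockwise.
Balancing moments: F × 3.74 = 1214, giving F = 1214 / 3.74 = 325 N.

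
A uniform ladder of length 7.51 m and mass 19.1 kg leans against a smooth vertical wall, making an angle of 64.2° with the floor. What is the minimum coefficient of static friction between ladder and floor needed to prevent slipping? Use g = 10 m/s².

μ_min ≈ 0.242

Sum moments about the foot of the ladder (the floor normal and friction both act there and drop out).
Ladder weight 19.1×10 = 191 N acts at 3.755 m along the ladder; its horizontal arm is 3.755·cos64.2° = 1.634 m → τ = 312.1 N·m clockwise.
Wall normal N acts horizontally at the top; its moment arm is the height L sinθ = 7.51·sin64.2° = 6.761 m, counterclockwise.
Balancing moments: N × 6.761 = 312.1, giving N = 46.16 N.
ΣFx = 0 ⇒ f = N_wall = 46.16 N. ΣFy = 0 ⇒ N_floor = 191 N.
μ_min = f / N_floor = 46.16 / 191 = 0.242.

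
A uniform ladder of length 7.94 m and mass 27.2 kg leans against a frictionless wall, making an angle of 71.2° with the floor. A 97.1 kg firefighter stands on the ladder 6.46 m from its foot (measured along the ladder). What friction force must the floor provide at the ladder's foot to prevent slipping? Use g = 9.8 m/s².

Take moments about the foot of the ladder.
Ladder weight 27.2×9.8 = 266.6 N acts at 3.97 m along the ladder; its horizontal arm is 3.97·cos71.2° = 1.279 m → τ = 341 N·m clockwise.
Firefighter: 97.1×9.8 = 951.6 N at 6.46 m → arm 2.082 m → τ = 1981 N·m clockwise.
Wall normal N acts horizontally at the top; its moment arm is the height L sinθ = 7.94·sin71.2° = 7.516 m, counterclockwise.
For rotational equilibrium, N × 7.516 = 2322, so N = 309 N.
ΣFx = 0: friction at the foot balances the wall's push, so f = N_wall = 309 N.

f ≈ 309 N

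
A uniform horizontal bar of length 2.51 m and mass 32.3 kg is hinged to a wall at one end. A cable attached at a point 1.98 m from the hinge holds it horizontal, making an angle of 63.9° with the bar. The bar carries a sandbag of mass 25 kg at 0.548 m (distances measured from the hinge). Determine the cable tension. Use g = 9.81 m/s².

T ≈ 299 N

Sum moments about the hinge (the unknown hinge reaction has zero arm there).
Beam weight: 32.3 × 9.81 = 316.9 N down at 1.255 m → arm 1.255 m, τ = 316.9 × 1.255 = 397.7 N·m clockwise.
Sandbag: 25 × 9.81 = 245.2 N down at 0.548 m → arm 0.548 m, τ = 245.2 × 0.548 = 134.4 N·m clockwise.
Total clockwise load moment = 532.1 N·m.
The cable tension T acts at 1.98 m; only its component perpendicular to the bar, T sinθ, produces torque. sin 63.9° = 0.898.
Στ = 0 ⇒ T × 1.98 × 0.898 = 532.1 ⇒ T = 532.1 / 1.778 = 299 N.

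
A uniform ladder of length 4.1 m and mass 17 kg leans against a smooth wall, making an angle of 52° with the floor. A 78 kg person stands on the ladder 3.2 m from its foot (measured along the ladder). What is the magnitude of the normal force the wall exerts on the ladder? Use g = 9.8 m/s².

N_wall ≈ 531 N

Take moments about the foot of the ladder.
Ladder weight 17×9.8 = 166.6 N acts at 2.05 m along the ladder; its horizontal arm is 2.05·cos52° = 1.262 m → τ = 210.2 N·m clockwise.
Person: 78×9.8 = 764.4 N at 3.2 m → arm 1.97 m → τ = 1506 N·m clockwise.
Wall normal N acts horizontally at the top; its moment arm is the height L sinθ = 4.1·sin52° = 3.231 m, counterclockwise.
Setting net torque to zero: N × 3.231 = 1716 → N = 531 N.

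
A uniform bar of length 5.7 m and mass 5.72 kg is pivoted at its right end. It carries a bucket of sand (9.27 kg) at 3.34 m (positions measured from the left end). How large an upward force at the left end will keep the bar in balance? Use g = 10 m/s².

F ≈ 67 N

Take moments about the right end.
Beam weight: 5.72 × 10 = 57.2 N down at 2.85 m → arm 2.85 m, τ = 57.2 × 2.85 = 163 N·m counterclockwise.
Bucket of sand: 9.27 × 10 = 92.7 N down at 3.34 m → arm 2.36 m, τ = 92.7 × 2.36 = 218.8 N·m counterclockwise.
Net moment of the loads = 381.8 N·m counterclockwise.
The upward force F acts at the left end, arm 5.7 m, giving F × 5.7 clockwise.
Balancing moments: F × 5.7 = 381.8, giving F = 381.8 / 5.7 = 67 N.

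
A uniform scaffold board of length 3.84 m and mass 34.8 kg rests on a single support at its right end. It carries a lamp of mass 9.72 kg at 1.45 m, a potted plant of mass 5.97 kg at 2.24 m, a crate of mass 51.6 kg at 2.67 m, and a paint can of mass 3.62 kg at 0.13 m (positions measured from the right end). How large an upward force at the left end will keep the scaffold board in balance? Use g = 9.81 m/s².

F ≈ 594 N

Sum moments about the right end (the unknown pivot reaction has zero arm there).
Beam weight: 34.8 × 9.81 = 341.4 N down at 1.92 m → arm 1.92 m, τ = 341.4 × 1.92 = 655.5 N·m counterclockwise.
Lamp: 9.72 × 9.81 = 95.35 N down at 1.45 m → arm 1.45 m, τ = 95.35 × 1.45 = 138.3 N·m counterclockwise.
Potted plant: 5.97 × 9.81 = 58.57 N down at 2.24 m → arm 2.24 m, τ = 58.57 × 2.24 = 131.2 N·m counterclockwise.
Crate: 51.6 × 9.81 = 506.2 N down at 2.67 m → arm 2.67 m, τ = 506.2 × 2.67 = 1352 N·m counterclockwise.
Paint can: 3.62 × 9.81 = 35.51 N down at 0.13 m → arm 0.13 m, τ = 35.51 × 0.13 = 4.616 N·m counterclockwise.
Net moment of the loads = 2282 N·m counterclockwise.
The upward force F acts at the left end, arm 3.84 m, giving F × 3.84 clockwise.
For rotational equilibrium, F × 3.84 = 2282, so F = 2282 / 3.84 = 594 N.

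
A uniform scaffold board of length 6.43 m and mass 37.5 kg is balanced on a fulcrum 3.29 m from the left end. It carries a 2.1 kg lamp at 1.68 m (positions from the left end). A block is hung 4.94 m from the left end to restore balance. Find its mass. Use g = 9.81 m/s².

About the fulcrum (at 3.29 m from the left end):
Beam weight: 37.5 × 9.81 = 367.9 N down at 3.215 m → arm 0.075 m, τ = 367.9 × 0.075 = 27.59 N·m counterclockwise.
Lamp: 2.1 × 9.81 = 20.6 N down at 1.68 m → arm 1.61 m, τ = 20.6 × 1.61 = 33.17 N·m counterclockwise.
Net moment of known loads = 60.76 N·m counterclockwise.
An unknown mass m at 4.94 m has arm 1.65 m; its moment is m·g·1.65 clockwise.
Setting net torque to zero: m × 9.81 × 1.65 = 60.76 → m = 60.76 / (9.81 × 1.65) = 3.75 kg.

m ≈ 3.75 kg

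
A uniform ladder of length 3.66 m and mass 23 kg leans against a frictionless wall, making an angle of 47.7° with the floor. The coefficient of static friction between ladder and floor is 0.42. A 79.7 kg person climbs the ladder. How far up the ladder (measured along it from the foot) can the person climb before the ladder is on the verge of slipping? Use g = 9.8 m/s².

Taking torques about the foot of the ladder:
Ladder weight 23×9.8 = 225.4 N acts at 1.83 m along the ladder; its horizontal arm is 1.83·cos47.7° = 1.232 m → τ = 277.7 N·m clockwise.
Person weight 79.7×9.8 = 781.1 N at distance d → arm d·cos47.7° → τ = 781.1·d·0.673 clockwise.
Wall normal N at the top has arm L sinθ = 2.707 m counterclockwise, so Στ = 0 gives N·2.707 = 277.7 + 525.7·d.
ΣFy = 0 ⇒ N_floor = 1006 N, so the maximum friction is μ_s·N_floor = 0.42×1006 = 422.5 N. ΣFx = 0 ⇒ N_wall = f, so at the slipping point N = 422.5 N.
Substituting: 422.5×2.707 = 277.7 + 525.7·d ⇒ d = (1144 − 277.7) / 525.7 = 1.65 m.

d ≈ 1.65 m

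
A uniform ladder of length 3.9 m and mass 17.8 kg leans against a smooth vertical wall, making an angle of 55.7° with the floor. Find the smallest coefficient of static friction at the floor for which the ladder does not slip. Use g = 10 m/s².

μ_min ≈ 0.341

Choose the foot of the ladder as the axis so the floor normal and friction both act there and drop out.
Ladder weight 17.8×10 = 178 N acts at 1.95 m along the ladder; its horizontal arm is 1.95·cos55.7° = 1.099 m → τ = 195.6 N·m clockwise.
Wall normal N acts horizontally at the top; its moment arm is the height L sinθ = 3.9·sin55.7° = 3.222 m, counterclockwise.
Στ = 0 ⇒ N × 3.222 = 195.6 ⇒ N = 60.71 N.
ΣFx = 0 ⇒ f = N_wall = 60.71 N. ΣFy = 0 ⇒ N_floor = 178 N.
μ_min = f / N_floor = 60.71 / 178 = 0.341.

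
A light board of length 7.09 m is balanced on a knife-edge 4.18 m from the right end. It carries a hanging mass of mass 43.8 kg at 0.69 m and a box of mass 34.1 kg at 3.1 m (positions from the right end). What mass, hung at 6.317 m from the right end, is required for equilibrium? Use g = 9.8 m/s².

m ≈ 88.8 kg

Choose the knife-edge (at 4.18 m from the right end) as the axis so the support reaction has zero arm there.
Hanging mass: 43.8 × 9.8 = 429.2 N down at 0.69 m → arm 3.49 m, τ = 429.2 × 3.49 = 1498 N·m clockwise.
Box: 34.1 × 9.8 = 334.2 N down at 3.1 m → arm 1.08 m, τ = 334.2 × 1.08 = 360.9 N·m clockwise.
Net moment of known loads = 1859 N·m clockwise.
An unknown mass m at 6.317 m has arm 2.137 m; its moment is m·g·2.137 counterclockwise.
Setting net torque to zero: m × 9.8 × 2.137 = 1859 → m = 1859 / (9.8 × 2.137) = 88.8 kg.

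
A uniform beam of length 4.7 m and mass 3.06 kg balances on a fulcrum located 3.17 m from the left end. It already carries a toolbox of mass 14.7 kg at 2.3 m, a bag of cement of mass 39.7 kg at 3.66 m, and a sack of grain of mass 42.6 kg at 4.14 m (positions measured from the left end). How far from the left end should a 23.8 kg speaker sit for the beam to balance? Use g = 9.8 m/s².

Take moments about the fulcrum (at 3.17 m from the left end).
Beam weight: 3.06 × 9.8 = 29.99 N down at 2.35 m → arm 0.82 m, τ = 29.99 × 0.82 = 24.59 N·m counterclockwise.
Toolbox: 14.7 × 9.8 = 144.1 N down at 2.3 m → arm 0.87 m, τ = 144.1 × 0.87 = 125.4 N·m counterclockwise.
Bag of cement: 39.7 × 9.8 = 389.1 N down at 3.66 m → arm 0.49 m, τ = 389.1 × 0.49 = 190.7 N·m clockwise.
Sack of grain: 42.6 × 9.8 = 417.5 N down at 4.14 m → arm 0.97 m, τ = 417.5 × 0.97 = 405 N·m clockwise.
Net moment of existing loads = 445.7 N·m clockwise.
The speaker weighs 23.8 × 9.8 = 233.2 N and must supply an equal counterclockwise moment, so its lever arm about the fulcrum is 445.7 / 233.2 = 1.91 m.
That puts it at 3.17 − 1.91 = 1.26 m from the left end.

x ≈ 1.26 m from the left end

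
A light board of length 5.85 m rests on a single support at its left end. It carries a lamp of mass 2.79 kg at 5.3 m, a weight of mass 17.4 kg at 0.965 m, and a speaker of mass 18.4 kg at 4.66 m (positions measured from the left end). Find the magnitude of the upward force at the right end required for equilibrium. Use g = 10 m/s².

Taking torques about the left end:
Lamp: 2.79 × 10 = 27.9 N down at 5.3 m → arm 5.3 m, τ = 27.9 × 5.3 = 147.9 N·m clockwise.
Weight: 17.4 × 10 = 174 N down at 0.965 m → arm 0.965 m, τ = 174 × 0.965 = 167.9 N·m clockwise.
Speaker: 18.4 × 10 = 184 N down at 4.66 m → arm 4.66 m, τ = 184 × 4.66 = 857.4 N·m clockwise.
Net moment of the loads = 1173 N·m clockwise.
The upward force F acts at the right end, arm 5.85 m, giving F × 5.85 counterclockwise.
Στ = 0 ⇒ F × 5.85 = 1173 ⇒ F = 1173 / 5.85 = 201 N.

F ≈ 201 N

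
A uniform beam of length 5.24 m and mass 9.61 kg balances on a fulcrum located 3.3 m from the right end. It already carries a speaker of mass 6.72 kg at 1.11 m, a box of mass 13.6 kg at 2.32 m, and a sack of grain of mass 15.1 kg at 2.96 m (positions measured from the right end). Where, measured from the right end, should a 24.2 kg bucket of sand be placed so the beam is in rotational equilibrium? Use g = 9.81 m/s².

Choose the fulcrum (at 3.3 m from the right end) as the axis so the support reaction has zero arm there.
Beam weight: 9.61 × 9.81 = 94.27 N down at 2.62 m → arm 0.68 m, τ = 94.27 × 0.68 = 64.1 N·m clockwise.
Speaker: 6.72 × 9.81 = 65.92 N down at 1.11 m → arm 2.19 m, τ = 65.92 × 2.19 = 144.4 N·m clockwise.
Box: 13.6 × 9.81 = 133.4 N down at 2.32 m → arm 0.98 m, τ = 133.4 × 0.98 = 130.7 N·m clockwise.
Sack of grain: 15.1 × 9.81 = 148.1 N down at 2.96 m → arm 0.34 m, τ = 148.1 × 0.34 = 50.35 N·m clockwise.
Net moment of existing loads = 389.6 N·m clockwise.
The bucket of sand weighs 24.2 × 9.81 = 237.4 N and must supply an equal counterclockwise moment, so its lever arm about the fulcrum is 389.6 / 237.4 = 1.64 m.
That puts it at 3.3 + 1.64 = 4.94 m from the right end.

x ≈ 4.94 m from the right end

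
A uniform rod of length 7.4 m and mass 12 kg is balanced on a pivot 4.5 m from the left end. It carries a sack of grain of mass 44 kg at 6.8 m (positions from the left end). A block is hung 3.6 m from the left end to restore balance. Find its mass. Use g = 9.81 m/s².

About the pivot (at 4.5 m from the left end):
Beam weight: 12 × 9.81 = 117.7 N down at 3.7 m → arm 0.8 m, τ = 117.7 × 0.8 = 94.16 N·m counterclockwise.
Sack of grain: 44 × 9.81 = 431.6 N down at 6.8 m → arm 2.3 m, τ = 431.6 × 2.3 = 992.7 N·m clockwise.
Net moment of known loads = 898.5 N·m clockwise.
An unknown mass m at 3.6 m has arm 0.9 m; its moment is m·g·0.9 counterclockwise.
For rotational equilibrium, m × 9.81 × 0.9 = 898.5, so m = 898.5 / (9.81 × 0.9) = 102 kg.

m ≈ 102 kg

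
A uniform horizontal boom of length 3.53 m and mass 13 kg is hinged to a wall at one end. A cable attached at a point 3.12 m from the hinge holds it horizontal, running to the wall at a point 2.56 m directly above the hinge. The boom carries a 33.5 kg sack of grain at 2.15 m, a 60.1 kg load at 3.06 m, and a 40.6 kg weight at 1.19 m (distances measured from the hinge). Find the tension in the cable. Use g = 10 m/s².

T ≈ 1650 N

Taking torques about the hinge:
Beam weight: 13 × 10 = 130 N down at 1.765 m → arm 1.765 m, τ = 130 × 1.765 = 229.4 N·m clockwise.
Sack of grain: 33.5 × 10 = 335 N down at 2.15 m → arm 2.15 m, τ = 335 × 2.15 = 720.2 N·m clockwise.
Load: 60.1 × 10 = 601 N down at 3.06 m → arm 3.06 m, τ = 601 × 3.06 = 1839 N·m clockwise.
Weight: 40.6 × 10 = 406 N down at 1.19 m → arm 1.19 m, τ = 406 × 1.19 = 483.1 N·m clockwise.
Total clockwise load moment = 3272 N·m.
The cable tension T acts at 3.12 m; only its component perpendicular to the boom, T sinθ, produces torque. sinθ = h/√(h²+d²) = 2.56/√(2.56²+3.12²) = 0.6343.
Στ = 0 ⇒ T × 3.12 × 0.6343 = 3272 ⇒ T = 3272 / 1.979 = 1650 N.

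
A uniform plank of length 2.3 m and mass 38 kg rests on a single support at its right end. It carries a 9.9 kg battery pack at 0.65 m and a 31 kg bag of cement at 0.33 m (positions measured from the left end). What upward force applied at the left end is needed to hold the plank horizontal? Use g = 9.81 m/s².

Sum moments about the right end (the unknown pivot reaction has zero arm there).
Beam weight: 38 × 9.81 = 372.8 N down at 1.15 m → arm 1.15 m, τ = 372.8 × 1.15 = 428.7 N·m counterclockwise.
Battery pack: 9.9 × 9.81 = 97.12 N down at 0.65 m → arm 1.65 m, τ = 97.12 × 1.65 = 160.2 N·m counterclockwise.
Bag of cement: 31 × 9.81 = 304.1 N down at 0.33 m → arm 1.97 m, τ = 304.1 × 1.97 = 599.1 N·m counterclockwise.
Net moment of the loads = 1188 N·m counterclockwise.
The upward force F acts at the left end, arm 2.3 m, giving F × 2.3 clockwise.
Balancing moments: F × 2.3 = 1188, giving F = 1188 / 2.3 = 517 N.

F ≈ 517 N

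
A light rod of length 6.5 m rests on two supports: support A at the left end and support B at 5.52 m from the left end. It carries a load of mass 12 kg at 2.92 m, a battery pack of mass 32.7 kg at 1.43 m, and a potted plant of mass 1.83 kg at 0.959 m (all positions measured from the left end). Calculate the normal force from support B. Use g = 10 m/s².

About support A:
Load: 12 × 10 = 120 N down at 2.92 m → arm 2.92 m, τ = 120 × 2.92 = 350.4 N·m clockwise.
Battery pack: 32.7 × 10 = 327 N down at 1.43 m → arm 1.43 m, τ = 327 × 1.43 = 467.6 N·m clockwise.
Potted plant: 1.83 × 10 = 18.3 N down at 0.959 m → arm 0.959 m, τ = 18.3 × 0.959 = 17.55 N·m clockwise.
Net load moment about support A = 835.5 N·m clockwise.
Reaction R at support B is upward at 5.52 m, arm 5.52 m → moment R × 5.52 counterclockwise.
Balancing moments: R × 5.52 = 835.5, giving R = 151 N.

R_B ≈ 151 N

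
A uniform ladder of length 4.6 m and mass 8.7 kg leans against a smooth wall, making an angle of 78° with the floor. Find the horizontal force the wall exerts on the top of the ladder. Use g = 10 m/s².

N_wall ≈ 9.25 N

Take moments about the foot of the ladder.
Ladder weight 8.7×10 = 87 N acts at 2.3 m along the ladder; its horizontal arm is 2.3·cos78° = 0.4782 m → τ = 41.6 N·m clockwise.
Wall normal N acts horizontally at the top; its moment arm is the height L sinθ = 4.6·sin78° = 4.499 m, counterclockwise.
Balancing moments: N × 4.499 = 41.6, giving N = 9.25 N.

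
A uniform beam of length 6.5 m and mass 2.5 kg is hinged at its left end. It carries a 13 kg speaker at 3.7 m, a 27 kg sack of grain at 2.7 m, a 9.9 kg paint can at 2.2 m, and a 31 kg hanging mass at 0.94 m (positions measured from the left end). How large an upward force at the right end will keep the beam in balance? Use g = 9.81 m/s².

Take moments about the left end.
Beam weight: 2.5 × 9.81 = 24.53 N down at 3.25 m → arm 3.25 m, τ = 24.53 × 3.25 = 79.72 N·m clockwise.
Speaker: 13 × 9.81 = 127.5 N down at 3.7 m → arm 3.7 m, τ = 127.5 × 3.7 = 471.8 N·m clockwise.
Sack of grain: 27 × 9.81 = 264.9 N down at 2.7 m → arm 2.7 m, τ = 264.9 × 2.7 = 715.2 N·m clockwise.
Paint can: 9.9 × 9.81 = 97.12 N down at 2.2 m → arm 2.2 m, τ = 97.12 × 2.2 = 213.7 N·m clockwise.
Hanging mass: 31 × 9.81 = 304.1 N down at 0.94 m → arm 0.94 m, τ = 304.1 × 0.94 = 285.9 N·m clockwise.
Net moment of the loads = 1766 N·m clockwise.
The upward force F acts at the right end, arm 6.5 m, giving F × 6.5 counterclockwise.
Setting net torque to zero: F × 6.5 = 1766 → F = 1766 / 6.5 = 272 N.

F ≈ 272 N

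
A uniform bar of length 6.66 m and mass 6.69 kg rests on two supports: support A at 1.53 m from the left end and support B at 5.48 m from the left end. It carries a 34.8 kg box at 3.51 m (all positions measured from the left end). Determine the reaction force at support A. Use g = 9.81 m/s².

Take moments about support B.
Beam weight: 6.69 × 9.81 = 65.63 N down at 3.33 m → arm 2.15 m, τ = 65.63 × 2.15 = 141.1 N·m counterclockwise.
Box: 34.8 × 9.81 = 341.4 N down at 3.51 m → arm 1.97 m, τ = 341.4 × 1.97 = 672.6 N·m counterclockwise.
Net load moment about support B = 813.7 N·m counterclockwise.
Reaction R at support A is upward at 1.53 m, arm 3.95 m → moment R × 3.95 clockwise.
For rotational equilibrium, R × 3.95 = 813.7, so R = 206 N.

R_A ≈ 206 N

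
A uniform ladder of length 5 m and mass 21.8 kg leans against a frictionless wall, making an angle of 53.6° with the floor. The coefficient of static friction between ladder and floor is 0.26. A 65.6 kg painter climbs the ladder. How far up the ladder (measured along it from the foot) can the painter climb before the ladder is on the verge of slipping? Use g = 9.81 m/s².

d ≈ 1.52 m

Choose the foot of the ladder as the axis so the floor normal and friction both act there and drop out.
Ladder weight 21.8×9.81 = 213.9 N acts at 2.5 m along the ladder; its horizontal arm is 2.5·cos53.6° = 1.484 m → τ = 317.4 N·m clockwise.
Painter weight 65.6×9.81 = 643.5 N at distance d → arm d·cos53.6° → τ = 643.5·d·0.5934 clockwise.
Wall normal N at the top has arm L sinθ = 4.024 m counterclockwise, so Στ = 0 gives N·4.024 = 317.4 + 381.9·d.
ΣFy = 0 ⇒ N_floor = 857.4 N, so the maximum friction is μ_s·N_floor = 0.26×857.4 = 222.9 N. ΣFx = 0 ⇒ N_wall = f, so at the slipping point N = 222.9 N.
Substituting: 222.9×4.024 = 317.4 + 381.9·d ⇒ d = (896.9 − 317.4) / 381.9 = 1.52 m.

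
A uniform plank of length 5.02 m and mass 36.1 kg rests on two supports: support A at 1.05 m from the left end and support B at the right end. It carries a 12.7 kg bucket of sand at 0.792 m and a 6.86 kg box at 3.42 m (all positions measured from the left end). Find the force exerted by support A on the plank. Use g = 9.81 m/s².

R_A ≈ 384 N

Choose support B as the axis so its reaction then has zero moment arm.
Beam weight: 36.1 × 9.81 = 354.1 N down at 2.51 m → arm 2.51 m, τ = 354.1 × 2.51 = 888.8 N·m counterclockwise.
Bucket of sand: 12.7 × 9.81 = 124.6 N down at 0.792 m → arm 4.228 m, τ = 124.6 × 4.228 = 526.8 N·m counterclockwise.
Box: 6.86 × 9.81 = 67.3 N down at 3.42 m → arm 1.6 m, τ = 67.3 × 1.6 = 107.7 N·m counterclockwise.
Net load moment about support B = 1523 N·m counterclockwise.
Reaction R at support A is upward at 1.05 m, arm 3.97 m → moment R × 3.97 clockwise.
Balancing moments: R × 3.97 = 1523, giving R = 384 N.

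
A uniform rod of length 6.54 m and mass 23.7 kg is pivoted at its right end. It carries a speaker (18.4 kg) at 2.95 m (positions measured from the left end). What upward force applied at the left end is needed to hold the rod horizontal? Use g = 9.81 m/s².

About the right end:
Beam weight: 23.7 × 9.81 = 232.5 N down at 3.27 m → arm 3.27 m, τ = 232.5 × 3.27 = 760.3 N·m counterclockwise.
Speaker: 18.4 × 9.81 = 180.5 N down at 2.95 m → arm 3.59 m, τ = 180.5 × 3.59 = 648 N·m counterclockwise.
Net moment of the loads = 1408 N·m counterclockwise.
The upward force F acts at the left end, arm 6.54 m, giving F × 6.54 clockwise.
Setting net torque to zero: F × 6.54 = 1408 → F = 1408 / 6.54 = 215 N.

F ≈ 215 N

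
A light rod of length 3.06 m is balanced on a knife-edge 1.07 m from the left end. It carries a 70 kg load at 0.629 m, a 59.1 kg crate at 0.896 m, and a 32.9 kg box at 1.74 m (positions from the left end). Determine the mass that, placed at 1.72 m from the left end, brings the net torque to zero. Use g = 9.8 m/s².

m ≈ 29.4 kg

Taking torques about the knife-edge (at 1.07 m from the left end):
Load: 70 × 9.8 = 686 N down at 0.629 m → arm 0.441 m, τ = 686 × 0.441 = 302.5 N·m counterclockwise.
Crate: 59.1 × 9.8 = 579.2 N down at 0.896 m → arm 0.174 m, τ = 579.2 × 0.174 = 100.8 N·m counterclockwise.
Box: 32.9 × 9.8 = 322.4 N down at 1.74 m → arm 0.67 m, τ = 322.4 × 0.67 = 216 N·m clockwise.
Net moment of known loads = 187.3 N·m counterclockwise.
An unknown mass m at 1.72 m has arm 0.65 m; its moment is m·g·0.65 clockwise.
Στ = 0 ⇒ m × 9.8 × 0.65 = 187.3 ⇒ m = 187.3 / (9.8 × 0.65) = 29.4 kg.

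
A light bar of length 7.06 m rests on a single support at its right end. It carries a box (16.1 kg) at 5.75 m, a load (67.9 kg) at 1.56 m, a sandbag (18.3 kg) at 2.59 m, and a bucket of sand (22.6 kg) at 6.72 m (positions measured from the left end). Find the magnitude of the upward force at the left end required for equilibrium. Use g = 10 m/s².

Taking torques about the right end:
Box: 16.1 × 10 = 161 N down at 5.75 m → arm 1.31 m, τ = 161 × 1.31 = 210.9 N·m counterclockwise.
Load: 67.9 × 10 = 679 N down at 1.56 m → arm 5.5 m, τ = 679 × 5.5 = 3734 N·m counterclockwise.
Sandbag: 18.3 × 10 = 183 N down at 2.59 m → arm 4.47 m, τ = 183 × 4.47 = 818 N·m counterclockwise.
Bucket of sand: 22.6 × 10 = 226 N down at 6.72 m → arm 0.34 m, τ = 226 × 0.34 = 76.84 N·m counterclockwise.
Net moment of the loads = 4840 N·m counterclockwise.
The upward force F acts at the left end, arm 7.06 m, giving F × 7.06 clockwise.
Setting net torque to zero: F × 7.06 = 4840 → F = 4840 / 7.06 = 686 N.

F ≈ 686 N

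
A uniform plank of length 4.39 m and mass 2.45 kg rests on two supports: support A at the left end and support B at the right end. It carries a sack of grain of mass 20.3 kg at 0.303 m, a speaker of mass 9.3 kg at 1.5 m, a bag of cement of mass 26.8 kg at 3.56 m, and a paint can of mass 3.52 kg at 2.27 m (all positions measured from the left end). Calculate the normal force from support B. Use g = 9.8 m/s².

R_B ≈ 288 N

About support A:
Beam weight: 2.45 × 9.8 = 24.01 N down at 2.195 m → arm 2.195 m, τ = 24.01 × 2.195 = 52.7 N·m clockwise.
Sack of grain: 20.3 × 9.8 = 198.9 N down at 0.303 m → arm 0.303 m, τ = 198.9 × 0.303 = 60.27 N·m clockwise.
Speaker: 9.3 × 9.8 = 91.14 N down at 1.5 m → arm 1.5 m, τ = 91.14 × 1.5 = 136.7 N·m clockwise.
Bag of cement: 26.8 × 9.8 = 262.6 N down at 3.56 m → arm 3.56 m, τ = 262.6 × 3.56 = 934.9 N·m clockwise.
Paint can: 3.52 × 9.8 = 34.5 N down at 2.27 m → arm 2.27 m, τ = 34.5 × 2.27 = 78.31 N·m clockwise.
Net load moment about support A = 1263 N·m clockwise.
Reaction R at support B is upward at 4.39 m, arm 4.39 m → moment R × 4.39 counterclockwise.
Στ = 0 ⇒ R × 4.39 = 1263 ⇒ R = 288 N.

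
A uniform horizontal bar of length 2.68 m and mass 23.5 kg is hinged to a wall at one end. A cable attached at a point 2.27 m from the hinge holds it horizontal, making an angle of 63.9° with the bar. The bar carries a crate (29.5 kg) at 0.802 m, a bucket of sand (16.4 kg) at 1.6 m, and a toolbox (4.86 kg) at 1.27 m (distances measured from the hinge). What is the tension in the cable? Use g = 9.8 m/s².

Sum moments about the hinge (the unknown hinge reaction has zero arm there).
Beam weight: 23.5 × 9.8 = 230.3 N down at 1.34 m → arm 1.34 m, τ = 230.3 × 1.34 = 308.6 N·m clockwise.
Crate: 29.5 × 9.8 = 289.1 N down at 0.802 m → arm 0.802 m, τ = 289.1 × 0.802 = 231.9 N·m clockwise.
Bucket of sand: 16.4 × 9.8 = 160.7 N down at 1.6 m → arm 1.6 m, τ = 160.7 × 1.6 = 257.1 N·m clockwise.
Toolbox: 4.86 × 9.8 = 47.63 N down at 1.27 m → arm 1.27 m, τ = 47.63 × 1.27 = 60.49 N·m clockwise.
Total clockwise load moment = 858.1 N·m.
The cable tension T acts at 2.27 m; only its component perpendicular to the bar, T sinθ, produces torque. sin 63.9° = 0.898.
Στ = 0 ⇒ T × 2.27 × 0.898 = 858.1 ⇒ T = 858.1 / 2.038 = 421 N.

T ≈ 421 N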